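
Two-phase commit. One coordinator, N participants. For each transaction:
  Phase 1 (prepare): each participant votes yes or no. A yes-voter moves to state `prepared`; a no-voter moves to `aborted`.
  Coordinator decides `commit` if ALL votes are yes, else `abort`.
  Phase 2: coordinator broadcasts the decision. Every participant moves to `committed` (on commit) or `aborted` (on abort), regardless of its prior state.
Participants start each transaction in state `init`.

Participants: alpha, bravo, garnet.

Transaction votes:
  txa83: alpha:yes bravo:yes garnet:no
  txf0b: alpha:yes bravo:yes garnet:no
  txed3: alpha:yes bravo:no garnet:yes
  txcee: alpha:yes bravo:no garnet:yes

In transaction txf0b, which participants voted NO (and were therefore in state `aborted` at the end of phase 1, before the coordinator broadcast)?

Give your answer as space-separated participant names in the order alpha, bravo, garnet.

Answer: garnet

Derivation:
Txn txf0b phase 1: alpha yes -> prepared; bravo yes -> prepared; garnet no -> aborted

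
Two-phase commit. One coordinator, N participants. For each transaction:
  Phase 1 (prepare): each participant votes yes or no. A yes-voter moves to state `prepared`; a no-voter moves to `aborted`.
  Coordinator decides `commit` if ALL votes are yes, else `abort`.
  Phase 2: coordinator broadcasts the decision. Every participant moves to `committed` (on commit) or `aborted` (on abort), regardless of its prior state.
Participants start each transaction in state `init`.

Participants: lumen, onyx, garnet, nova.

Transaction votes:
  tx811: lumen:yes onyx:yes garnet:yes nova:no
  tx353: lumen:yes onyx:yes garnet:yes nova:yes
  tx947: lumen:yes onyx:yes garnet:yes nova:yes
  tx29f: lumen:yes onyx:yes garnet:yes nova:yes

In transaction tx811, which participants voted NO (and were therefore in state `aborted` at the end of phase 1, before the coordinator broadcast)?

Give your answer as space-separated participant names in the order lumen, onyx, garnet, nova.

Answer: nova

Derivation:
Txn tx811 phase 1: lumen yes -> prepared; onyx yes -> prepared; garnet yes -> prepared; nova no -> aborted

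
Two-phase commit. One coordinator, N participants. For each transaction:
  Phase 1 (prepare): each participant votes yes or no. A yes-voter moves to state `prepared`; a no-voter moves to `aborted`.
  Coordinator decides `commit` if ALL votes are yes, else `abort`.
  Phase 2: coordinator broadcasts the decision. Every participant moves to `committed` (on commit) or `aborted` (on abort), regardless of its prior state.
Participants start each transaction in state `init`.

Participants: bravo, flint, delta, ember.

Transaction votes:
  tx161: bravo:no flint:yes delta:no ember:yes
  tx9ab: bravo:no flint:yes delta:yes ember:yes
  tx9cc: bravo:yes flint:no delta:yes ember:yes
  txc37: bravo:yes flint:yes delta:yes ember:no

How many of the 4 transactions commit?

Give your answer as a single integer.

Answer: 0

Derivation:
tx161: no from bravo, delta -> abort (commits=0)
tx9ab: no from bravo -> abort (commits=0)
tx9cc: no from flint -> abort (commits=0)
txc37: no from ember -> abort (commits=0)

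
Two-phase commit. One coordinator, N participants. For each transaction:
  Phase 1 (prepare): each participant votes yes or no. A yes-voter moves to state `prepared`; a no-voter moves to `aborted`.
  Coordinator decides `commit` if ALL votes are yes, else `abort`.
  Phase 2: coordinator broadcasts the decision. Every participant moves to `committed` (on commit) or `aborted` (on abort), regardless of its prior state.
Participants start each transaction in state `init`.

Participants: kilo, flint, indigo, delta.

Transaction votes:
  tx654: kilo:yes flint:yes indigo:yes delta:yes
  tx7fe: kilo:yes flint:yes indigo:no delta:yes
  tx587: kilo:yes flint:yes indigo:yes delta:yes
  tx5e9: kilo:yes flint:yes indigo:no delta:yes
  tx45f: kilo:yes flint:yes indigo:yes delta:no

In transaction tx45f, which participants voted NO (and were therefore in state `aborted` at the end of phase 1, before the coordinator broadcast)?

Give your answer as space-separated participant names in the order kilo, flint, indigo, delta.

Txn tx45f phase 1: kilo yes -> prepared; flint yes -> prepared; indigo yes -> prepared; delta no -> aborted

Answer: delta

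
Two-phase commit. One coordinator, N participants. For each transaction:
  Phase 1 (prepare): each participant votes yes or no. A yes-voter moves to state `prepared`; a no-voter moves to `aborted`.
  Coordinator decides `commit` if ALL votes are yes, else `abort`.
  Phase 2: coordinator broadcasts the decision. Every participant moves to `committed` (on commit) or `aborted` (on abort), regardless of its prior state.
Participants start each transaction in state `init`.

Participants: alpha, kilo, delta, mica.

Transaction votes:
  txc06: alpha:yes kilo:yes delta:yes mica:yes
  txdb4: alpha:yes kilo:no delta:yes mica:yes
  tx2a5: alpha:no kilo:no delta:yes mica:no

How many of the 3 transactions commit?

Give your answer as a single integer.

txc06: all yes -> commit (commits=1)
txdb4: no from kilo -> abort (commits=1)
tx2a5: no from alpha, kilo, mica -> abort (commits=1)

Answer: 1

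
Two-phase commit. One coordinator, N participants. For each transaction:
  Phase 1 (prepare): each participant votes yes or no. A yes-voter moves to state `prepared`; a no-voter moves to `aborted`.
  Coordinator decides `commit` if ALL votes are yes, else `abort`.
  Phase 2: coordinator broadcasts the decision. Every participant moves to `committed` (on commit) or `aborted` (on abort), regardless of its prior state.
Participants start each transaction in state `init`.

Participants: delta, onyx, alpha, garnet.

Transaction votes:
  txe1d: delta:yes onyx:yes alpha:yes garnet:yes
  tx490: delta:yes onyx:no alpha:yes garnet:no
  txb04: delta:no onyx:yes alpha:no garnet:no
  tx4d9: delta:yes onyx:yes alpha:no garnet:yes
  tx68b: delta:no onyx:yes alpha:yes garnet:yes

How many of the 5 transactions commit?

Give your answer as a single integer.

Answer: 1

Derivation:
txe1d: all yes -> commit (commits=1)
tx490: no from onyx, garnet -> abort (commits=1)
txb04: no from delta, alpha, garnet -> abort (commits=1)
tx4d9: no from alpha -> abort (commits=1)
tx68b: no from delta -> abort (commits=1)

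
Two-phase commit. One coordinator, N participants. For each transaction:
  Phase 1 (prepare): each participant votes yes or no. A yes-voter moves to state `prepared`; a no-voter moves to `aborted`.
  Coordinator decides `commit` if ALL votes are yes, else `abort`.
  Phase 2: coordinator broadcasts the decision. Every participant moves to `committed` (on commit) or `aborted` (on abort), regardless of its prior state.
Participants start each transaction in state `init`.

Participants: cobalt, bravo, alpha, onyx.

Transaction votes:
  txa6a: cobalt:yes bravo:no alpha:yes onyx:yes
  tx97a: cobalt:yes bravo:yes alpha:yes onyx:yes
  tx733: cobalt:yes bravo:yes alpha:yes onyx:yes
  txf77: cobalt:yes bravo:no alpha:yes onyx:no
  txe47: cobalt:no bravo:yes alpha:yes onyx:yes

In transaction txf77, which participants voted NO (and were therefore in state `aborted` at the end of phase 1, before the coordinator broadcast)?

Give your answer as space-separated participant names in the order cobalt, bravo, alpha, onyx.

Answer: bravo onyx

Derivation:
Txn txf77 phase 1: cobalt yes -> prepared; bravo no -> aborted; alpha yes -> prepared; onyx no -> aborted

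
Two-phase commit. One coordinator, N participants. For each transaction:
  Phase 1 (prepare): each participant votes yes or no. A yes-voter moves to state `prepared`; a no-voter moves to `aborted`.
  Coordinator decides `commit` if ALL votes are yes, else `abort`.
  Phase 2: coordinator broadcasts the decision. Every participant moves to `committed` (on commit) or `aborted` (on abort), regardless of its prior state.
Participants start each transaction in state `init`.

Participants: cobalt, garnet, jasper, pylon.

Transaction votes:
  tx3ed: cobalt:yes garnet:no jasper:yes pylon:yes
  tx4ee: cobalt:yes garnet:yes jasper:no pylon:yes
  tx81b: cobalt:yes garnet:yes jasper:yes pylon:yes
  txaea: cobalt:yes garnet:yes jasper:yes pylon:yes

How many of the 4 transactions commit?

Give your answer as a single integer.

Answer: 2

Derivation:
tx3ed: no from garnet -> abort (commits=0)
tx4ee: no from jasper -> abort (commits=0)
tx81b: all yes -> commit (commits=1)
txaea: all yes -> commit (commits=2)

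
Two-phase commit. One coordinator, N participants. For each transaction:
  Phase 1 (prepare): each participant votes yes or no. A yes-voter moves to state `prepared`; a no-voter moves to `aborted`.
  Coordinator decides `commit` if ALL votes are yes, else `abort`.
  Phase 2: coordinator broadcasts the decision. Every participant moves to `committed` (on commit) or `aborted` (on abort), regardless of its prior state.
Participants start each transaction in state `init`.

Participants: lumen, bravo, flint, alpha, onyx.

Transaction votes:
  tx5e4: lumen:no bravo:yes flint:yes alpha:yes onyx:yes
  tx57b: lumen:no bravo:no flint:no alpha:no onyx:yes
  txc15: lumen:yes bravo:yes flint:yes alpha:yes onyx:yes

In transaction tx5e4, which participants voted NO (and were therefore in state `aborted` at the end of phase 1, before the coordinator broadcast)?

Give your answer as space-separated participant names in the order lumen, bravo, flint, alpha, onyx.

Answer: lumen

Derivation:
Txn tx5e4 phase 1: lumen no -> aborted; bravo yes -> prepared; flint yes -> prepared; alpha yes -> prepared; onyx yes -> prepared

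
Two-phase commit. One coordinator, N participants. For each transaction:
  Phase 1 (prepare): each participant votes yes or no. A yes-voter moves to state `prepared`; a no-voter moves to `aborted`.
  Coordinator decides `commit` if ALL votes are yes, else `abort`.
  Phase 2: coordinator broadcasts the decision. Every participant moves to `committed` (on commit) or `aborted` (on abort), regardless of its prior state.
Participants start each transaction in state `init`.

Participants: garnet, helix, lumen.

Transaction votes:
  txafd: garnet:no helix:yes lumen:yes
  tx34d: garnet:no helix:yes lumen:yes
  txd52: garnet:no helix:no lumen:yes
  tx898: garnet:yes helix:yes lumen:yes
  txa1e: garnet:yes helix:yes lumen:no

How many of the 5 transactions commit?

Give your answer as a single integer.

txafd: no from garnet -> abort (commits=0)
tx34d: no from garnet -> abort (commits=0)
txd52: no from garnet, helix -> abort (commits=0)
tx898: all yes -> commit (commits=1)
txa1e: no from lumen -> abort (commits=1)

Answer: 1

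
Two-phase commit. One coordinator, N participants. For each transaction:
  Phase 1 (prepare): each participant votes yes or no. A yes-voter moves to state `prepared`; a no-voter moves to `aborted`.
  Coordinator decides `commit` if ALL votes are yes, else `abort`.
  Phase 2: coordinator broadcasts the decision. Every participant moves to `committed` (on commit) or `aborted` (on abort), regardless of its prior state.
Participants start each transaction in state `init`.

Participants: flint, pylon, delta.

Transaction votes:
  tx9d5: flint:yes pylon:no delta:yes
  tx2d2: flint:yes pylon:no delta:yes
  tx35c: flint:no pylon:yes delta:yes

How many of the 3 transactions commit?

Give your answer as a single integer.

Answer: 0

Derivation:
tx9d5: no from pylon -> abort (commits=0)
tx2d2: no from pylon -> abort (commits=0)
tx35c: no from flint -> abort (commits=0)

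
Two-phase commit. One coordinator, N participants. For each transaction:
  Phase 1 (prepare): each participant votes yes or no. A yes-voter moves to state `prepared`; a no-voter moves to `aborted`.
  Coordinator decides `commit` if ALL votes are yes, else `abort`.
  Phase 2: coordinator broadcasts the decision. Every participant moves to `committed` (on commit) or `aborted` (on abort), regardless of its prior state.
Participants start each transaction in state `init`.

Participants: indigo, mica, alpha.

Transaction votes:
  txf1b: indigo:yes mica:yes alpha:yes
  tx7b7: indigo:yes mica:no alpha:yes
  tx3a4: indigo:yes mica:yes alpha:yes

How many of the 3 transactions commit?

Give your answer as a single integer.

txf1b: all yes -> commit (commits=1)
tx7b7: no from mica -> abort (commits=1)
tx3a4: all yes -> commit (commits=2)

Answer: 2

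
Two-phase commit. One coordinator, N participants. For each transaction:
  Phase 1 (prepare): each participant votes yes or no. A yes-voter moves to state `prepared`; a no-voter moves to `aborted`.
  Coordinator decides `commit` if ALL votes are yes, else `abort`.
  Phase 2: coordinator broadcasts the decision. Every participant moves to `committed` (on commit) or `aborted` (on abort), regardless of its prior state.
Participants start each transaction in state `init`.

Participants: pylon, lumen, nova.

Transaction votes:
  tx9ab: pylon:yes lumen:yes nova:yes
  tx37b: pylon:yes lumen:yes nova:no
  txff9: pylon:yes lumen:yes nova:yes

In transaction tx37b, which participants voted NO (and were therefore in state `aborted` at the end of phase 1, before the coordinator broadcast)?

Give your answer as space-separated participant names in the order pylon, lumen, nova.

Txn tx37b phase 1: pylon yes -> prepared; lumen yes -> prepared; nova no -> aborted

Answer: nova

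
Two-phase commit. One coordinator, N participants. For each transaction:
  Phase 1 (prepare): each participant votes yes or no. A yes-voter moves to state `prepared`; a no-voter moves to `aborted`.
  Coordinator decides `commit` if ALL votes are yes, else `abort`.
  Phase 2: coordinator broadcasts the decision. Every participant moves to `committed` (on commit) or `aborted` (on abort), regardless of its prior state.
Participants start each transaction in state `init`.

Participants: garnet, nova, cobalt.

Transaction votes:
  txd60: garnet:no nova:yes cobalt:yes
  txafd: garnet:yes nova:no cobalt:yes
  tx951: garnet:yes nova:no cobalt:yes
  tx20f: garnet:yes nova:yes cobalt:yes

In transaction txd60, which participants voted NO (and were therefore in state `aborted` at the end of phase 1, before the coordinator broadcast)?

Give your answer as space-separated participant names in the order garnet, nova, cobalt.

Answer: garnet

Derivation:
Txn txd60 phase 1: garnet no -> aborted; nova yes -> prepared; cobalt yes -> prepared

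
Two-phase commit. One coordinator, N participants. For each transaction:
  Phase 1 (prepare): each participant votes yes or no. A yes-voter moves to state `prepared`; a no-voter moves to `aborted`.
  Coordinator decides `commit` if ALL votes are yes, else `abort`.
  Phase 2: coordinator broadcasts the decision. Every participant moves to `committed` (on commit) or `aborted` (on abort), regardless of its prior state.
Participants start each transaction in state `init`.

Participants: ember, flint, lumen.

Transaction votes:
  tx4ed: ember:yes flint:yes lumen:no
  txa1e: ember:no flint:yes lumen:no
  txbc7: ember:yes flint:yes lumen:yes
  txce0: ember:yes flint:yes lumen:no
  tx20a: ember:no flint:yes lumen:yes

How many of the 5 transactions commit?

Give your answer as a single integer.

Answer: 1

Derivation:
tx4ed: no from lumen -> abort (commits=0)
txa1e: no from ember, lumen -> abort (commits=0)
txbc7: all yes -> commit (commits=1)
txce0: no from lumen -> abort (commits=1)
tx20a: no from ember -> abort (commits=1)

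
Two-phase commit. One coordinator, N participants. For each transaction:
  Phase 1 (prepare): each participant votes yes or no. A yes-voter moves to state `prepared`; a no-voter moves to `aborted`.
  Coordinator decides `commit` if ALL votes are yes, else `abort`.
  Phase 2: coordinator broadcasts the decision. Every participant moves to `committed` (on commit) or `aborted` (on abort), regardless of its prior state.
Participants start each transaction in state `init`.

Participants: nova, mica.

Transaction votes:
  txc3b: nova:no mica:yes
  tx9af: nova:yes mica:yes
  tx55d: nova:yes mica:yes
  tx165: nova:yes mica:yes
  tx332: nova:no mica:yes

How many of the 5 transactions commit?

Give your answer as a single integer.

Answer: 3

Derivation:
txc3b: no from nova -> abort (commits=0)
tx9af: all yes -> commit (commits=1)
tx55d: all yes -> commit (commits=2)
tx165: all yes -> commit (commits=3)
tx332: no from nova -> abort (commits=3)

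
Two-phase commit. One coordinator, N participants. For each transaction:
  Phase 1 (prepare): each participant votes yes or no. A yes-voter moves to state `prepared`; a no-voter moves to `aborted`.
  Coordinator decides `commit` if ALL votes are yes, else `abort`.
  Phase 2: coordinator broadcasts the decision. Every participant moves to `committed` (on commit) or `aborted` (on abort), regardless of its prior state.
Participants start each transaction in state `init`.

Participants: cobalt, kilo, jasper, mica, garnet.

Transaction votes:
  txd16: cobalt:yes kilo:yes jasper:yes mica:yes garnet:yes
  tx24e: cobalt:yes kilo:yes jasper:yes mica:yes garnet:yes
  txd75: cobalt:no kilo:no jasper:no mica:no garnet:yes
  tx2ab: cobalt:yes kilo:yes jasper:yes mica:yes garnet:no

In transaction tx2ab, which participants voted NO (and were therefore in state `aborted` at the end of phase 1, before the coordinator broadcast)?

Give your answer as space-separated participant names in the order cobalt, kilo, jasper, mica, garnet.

Txn tx2ab phase 1: cobalt yes -> prepared; kilo yes -> prepared; jasper yes -> prepared; mica yes -> prepared; garnet no -> aborted

Answer: garnet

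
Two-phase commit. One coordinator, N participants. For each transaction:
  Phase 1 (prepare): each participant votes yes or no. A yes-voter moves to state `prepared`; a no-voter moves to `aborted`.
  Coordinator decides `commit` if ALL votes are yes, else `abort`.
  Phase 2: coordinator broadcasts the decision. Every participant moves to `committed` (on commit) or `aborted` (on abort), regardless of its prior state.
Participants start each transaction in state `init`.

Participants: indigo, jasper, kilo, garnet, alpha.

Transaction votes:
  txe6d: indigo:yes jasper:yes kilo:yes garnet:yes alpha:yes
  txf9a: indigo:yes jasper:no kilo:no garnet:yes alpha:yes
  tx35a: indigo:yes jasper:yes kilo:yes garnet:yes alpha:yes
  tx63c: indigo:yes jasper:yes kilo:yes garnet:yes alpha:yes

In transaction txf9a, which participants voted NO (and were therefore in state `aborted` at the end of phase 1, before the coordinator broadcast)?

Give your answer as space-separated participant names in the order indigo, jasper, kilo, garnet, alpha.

Answer: jasper kilo

Derivation:
Txn txf9a phase 1: indigo yes -> prepared; jasper no -> aborted; kilo no -> aborted; garnet yes -> prepared; alpha yes -> prepared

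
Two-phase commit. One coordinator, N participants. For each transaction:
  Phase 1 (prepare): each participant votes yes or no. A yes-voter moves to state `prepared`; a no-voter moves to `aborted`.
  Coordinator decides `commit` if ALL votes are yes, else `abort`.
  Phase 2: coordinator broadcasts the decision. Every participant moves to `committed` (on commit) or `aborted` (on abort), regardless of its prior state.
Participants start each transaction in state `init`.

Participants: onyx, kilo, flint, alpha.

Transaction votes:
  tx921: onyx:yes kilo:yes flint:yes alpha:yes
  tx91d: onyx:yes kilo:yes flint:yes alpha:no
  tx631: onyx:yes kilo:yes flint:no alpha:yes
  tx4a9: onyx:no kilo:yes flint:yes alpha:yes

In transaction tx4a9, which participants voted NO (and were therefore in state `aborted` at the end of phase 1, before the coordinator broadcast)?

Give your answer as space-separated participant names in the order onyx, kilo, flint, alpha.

Txn tx4a9 phase 1: onyx no -> aborted; kilo yes -> prepared; flint yes -> prepared; alpha yes -> prepared

Answer: onyx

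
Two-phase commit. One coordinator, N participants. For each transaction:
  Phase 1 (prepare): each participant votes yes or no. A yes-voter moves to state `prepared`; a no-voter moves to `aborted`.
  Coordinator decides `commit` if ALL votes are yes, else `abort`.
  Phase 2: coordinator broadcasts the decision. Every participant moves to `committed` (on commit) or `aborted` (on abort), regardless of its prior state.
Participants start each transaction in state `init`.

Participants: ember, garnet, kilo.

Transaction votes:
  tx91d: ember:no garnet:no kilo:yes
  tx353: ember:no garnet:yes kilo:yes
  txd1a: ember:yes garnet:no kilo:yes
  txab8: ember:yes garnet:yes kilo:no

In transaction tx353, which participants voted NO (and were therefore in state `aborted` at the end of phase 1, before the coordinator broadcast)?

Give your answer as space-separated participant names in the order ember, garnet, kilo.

Answer: ember

Derivation:
Txn tx353 phase 1: ember no -> aborted; garnet yes -> prepared; kilo yes -> prepared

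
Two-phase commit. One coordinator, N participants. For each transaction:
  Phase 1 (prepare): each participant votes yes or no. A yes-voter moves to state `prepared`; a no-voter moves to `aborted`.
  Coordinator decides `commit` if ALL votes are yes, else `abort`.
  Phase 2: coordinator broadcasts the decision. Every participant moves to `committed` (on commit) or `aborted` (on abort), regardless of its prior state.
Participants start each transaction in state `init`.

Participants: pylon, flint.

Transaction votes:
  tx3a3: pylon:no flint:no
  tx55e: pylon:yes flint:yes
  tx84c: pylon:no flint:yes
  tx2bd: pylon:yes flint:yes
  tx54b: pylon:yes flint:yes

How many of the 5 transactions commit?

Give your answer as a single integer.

Answer: 3

Derivation:
tx3a3: no from pylon, flint -> abort (commits=0)
tx55e: all yes -> commit (commits=1)
tx84c: no from pylon -> abort (commits=1)
tx2bd: all yes -> commit (commits=2)
tx54b: all yes -> commit (commits=3)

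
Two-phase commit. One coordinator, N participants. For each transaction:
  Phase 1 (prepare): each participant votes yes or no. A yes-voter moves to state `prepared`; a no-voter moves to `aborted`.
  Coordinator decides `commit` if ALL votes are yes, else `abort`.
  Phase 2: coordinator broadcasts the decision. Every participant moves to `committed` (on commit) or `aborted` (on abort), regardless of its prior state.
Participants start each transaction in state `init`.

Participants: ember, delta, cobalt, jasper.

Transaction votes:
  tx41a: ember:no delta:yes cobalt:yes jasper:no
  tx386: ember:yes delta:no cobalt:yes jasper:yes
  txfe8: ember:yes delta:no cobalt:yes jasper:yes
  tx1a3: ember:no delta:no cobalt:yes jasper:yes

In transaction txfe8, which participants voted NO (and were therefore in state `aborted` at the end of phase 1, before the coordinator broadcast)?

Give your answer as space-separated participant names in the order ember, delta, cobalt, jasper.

Txn txfe8 phase 1: ember yes -> prepared; delta no -> aborted; cobalt yes -> prepared; jasper yes -> prepared

Answer: delta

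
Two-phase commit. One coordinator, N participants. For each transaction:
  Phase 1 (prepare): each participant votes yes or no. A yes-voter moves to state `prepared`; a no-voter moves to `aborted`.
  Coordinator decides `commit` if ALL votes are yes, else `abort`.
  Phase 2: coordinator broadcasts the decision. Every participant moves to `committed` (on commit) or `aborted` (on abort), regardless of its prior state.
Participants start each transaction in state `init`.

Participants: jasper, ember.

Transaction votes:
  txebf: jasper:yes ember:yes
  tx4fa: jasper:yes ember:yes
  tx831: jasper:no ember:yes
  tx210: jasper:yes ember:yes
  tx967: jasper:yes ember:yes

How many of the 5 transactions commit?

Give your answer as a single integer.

txebf: all yes -> commit (commits=1)
tx4fa: all yes -> commit (commits=2)
tx831: no from jasper -> abort (commits=2)
tx210: all yes -> commit (commits=3)
tx967: all yes -> commit (commits=4)

Answer: 4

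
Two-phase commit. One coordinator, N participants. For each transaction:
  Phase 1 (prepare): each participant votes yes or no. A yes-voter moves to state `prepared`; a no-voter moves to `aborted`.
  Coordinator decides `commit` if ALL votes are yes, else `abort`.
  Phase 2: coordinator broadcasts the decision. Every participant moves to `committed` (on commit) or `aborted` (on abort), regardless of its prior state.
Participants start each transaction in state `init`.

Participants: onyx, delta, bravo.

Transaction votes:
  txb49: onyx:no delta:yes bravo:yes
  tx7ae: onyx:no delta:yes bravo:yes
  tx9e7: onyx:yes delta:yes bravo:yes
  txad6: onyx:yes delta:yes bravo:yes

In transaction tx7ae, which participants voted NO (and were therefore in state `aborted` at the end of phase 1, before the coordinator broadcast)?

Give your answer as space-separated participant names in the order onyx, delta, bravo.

Txn tx7ae phase 1: onyx no -> aborted; delta yes -> prepared; bravo yes -> prepared

Answer: onyx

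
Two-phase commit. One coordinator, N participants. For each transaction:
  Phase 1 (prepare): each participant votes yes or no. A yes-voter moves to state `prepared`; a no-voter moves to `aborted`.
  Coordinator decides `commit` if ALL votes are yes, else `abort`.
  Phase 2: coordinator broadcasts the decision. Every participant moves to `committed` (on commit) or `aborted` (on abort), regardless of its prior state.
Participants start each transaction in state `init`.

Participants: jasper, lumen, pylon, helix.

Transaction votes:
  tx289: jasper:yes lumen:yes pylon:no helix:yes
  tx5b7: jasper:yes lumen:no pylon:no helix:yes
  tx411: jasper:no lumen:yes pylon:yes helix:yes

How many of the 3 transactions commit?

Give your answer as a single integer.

tx289: no from pylon -> abort (commits=0)
tx5b7: no from lumen, pylon -> abort (commits=0)
tx411: no from jasper -> abort (commits=0)

Answer: 0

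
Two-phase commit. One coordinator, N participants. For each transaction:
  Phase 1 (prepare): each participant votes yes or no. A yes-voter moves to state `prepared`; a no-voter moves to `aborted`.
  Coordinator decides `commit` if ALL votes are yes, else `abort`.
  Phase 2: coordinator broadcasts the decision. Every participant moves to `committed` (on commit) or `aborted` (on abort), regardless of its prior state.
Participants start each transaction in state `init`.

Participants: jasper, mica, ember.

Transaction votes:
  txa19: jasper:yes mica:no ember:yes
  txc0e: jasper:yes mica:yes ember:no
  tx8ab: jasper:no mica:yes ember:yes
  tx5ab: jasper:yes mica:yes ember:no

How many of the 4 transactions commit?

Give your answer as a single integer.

Answer: 0

Derivation:
txa19: no from mica -> abort (commits=0)
txc0e: no from ember -> abort (commits=0)
tx8ab: no from jasper -> abort (commits=0)
tx5ab: no from ember -> abort (commits=0)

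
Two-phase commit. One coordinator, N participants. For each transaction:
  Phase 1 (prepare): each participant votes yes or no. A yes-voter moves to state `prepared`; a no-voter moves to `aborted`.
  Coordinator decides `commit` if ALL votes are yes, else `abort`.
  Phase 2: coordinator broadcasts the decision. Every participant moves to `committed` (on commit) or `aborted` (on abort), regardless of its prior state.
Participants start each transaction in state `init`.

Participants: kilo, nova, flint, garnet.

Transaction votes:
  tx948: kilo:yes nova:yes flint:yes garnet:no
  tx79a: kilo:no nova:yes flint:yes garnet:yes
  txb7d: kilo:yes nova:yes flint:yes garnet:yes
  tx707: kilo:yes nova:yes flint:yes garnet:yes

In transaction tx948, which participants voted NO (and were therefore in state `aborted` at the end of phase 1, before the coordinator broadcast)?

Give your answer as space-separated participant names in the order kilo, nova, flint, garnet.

Txn tx948 phase 1: kilo yes -> prepared; nova yes -> prepared; flint yes -> prepared; garnet no -> aborted

Answer: garnet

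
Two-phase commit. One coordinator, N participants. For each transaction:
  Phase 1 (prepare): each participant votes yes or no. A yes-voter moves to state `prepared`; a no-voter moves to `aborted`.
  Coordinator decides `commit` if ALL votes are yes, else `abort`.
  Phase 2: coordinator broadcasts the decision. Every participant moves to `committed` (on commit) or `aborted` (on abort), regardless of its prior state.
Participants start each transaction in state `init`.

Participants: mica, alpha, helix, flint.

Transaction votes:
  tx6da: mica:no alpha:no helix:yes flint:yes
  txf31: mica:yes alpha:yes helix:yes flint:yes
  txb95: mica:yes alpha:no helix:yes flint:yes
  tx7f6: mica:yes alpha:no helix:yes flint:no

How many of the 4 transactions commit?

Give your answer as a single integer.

tx6da: no from mica, alpha -> abort (commits=0)
txf31: all yes -> commit (commits=1)
txb95: no from alpha -> abort (commits=1)
tx7f6: no from alpha, flint -> abort (commits=1)

Answer: 1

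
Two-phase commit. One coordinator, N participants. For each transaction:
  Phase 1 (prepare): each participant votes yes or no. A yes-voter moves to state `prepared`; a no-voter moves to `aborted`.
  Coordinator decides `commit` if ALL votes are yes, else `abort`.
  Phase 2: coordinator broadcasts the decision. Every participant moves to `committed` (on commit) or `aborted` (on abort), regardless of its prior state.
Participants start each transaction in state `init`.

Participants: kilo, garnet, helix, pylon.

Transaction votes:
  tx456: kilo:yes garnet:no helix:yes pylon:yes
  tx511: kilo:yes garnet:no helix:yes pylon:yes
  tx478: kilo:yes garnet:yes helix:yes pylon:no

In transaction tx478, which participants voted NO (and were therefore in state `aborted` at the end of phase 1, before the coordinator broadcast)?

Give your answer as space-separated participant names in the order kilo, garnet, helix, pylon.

Answer: pylon

Derivation:
Txn tx478 phase 1: kilo yes -> prepared; garnet yes -> prepared; helix yes -> prepared; pylon no -> aborted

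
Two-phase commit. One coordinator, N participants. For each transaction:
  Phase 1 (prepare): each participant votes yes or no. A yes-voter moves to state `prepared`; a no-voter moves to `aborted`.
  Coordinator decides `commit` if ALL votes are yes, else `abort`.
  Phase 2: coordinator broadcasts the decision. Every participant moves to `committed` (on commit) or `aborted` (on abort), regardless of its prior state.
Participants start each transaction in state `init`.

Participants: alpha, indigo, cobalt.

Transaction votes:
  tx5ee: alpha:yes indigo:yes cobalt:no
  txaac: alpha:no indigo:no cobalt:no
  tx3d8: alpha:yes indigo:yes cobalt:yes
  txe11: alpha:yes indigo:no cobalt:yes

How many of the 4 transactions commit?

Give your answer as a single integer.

tx5ee: no from cobalt -> abort (commits=0)
txaac: no from alpha, indigo, cobalt -> abort (commits=0)
tx3d8: all yes -> commit (commits=1)
txe11: no from indigo -> abort (commits=1)

Answer: 1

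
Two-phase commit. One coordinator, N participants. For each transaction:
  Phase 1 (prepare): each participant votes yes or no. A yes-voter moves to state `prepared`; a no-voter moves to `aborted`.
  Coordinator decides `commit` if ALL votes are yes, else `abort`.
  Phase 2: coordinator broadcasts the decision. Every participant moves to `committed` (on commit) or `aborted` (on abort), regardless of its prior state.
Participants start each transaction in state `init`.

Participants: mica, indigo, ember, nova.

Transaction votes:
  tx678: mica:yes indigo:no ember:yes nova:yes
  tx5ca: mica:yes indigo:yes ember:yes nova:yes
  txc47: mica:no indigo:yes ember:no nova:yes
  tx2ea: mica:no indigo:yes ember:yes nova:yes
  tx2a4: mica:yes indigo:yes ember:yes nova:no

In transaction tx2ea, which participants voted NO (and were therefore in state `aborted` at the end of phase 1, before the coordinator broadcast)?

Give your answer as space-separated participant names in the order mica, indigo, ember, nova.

Answer: mica

Derivation:
Txn tx2ea phase 1: mica no -> aborted; indigo yes -> prepared; ember yes -> prepared; nova yes -> prepared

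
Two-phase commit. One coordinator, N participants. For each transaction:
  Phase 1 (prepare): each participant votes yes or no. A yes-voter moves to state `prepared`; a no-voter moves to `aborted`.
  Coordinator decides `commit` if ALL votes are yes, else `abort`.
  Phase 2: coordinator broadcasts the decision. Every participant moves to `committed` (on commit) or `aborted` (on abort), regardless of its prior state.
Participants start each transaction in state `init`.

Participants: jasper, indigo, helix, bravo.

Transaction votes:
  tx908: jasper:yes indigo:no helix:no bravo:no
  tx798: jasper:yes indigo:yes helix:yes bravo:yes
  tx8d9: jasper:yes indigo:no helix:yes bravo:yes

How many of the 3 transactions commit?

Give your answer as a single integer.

tx908: no from indigo, helix, bravo -> abort (commits=0)
tx798: all yes -> commit (commits=1)
tx8d9: no from indigo -> abort (commits=1)

Answer: 1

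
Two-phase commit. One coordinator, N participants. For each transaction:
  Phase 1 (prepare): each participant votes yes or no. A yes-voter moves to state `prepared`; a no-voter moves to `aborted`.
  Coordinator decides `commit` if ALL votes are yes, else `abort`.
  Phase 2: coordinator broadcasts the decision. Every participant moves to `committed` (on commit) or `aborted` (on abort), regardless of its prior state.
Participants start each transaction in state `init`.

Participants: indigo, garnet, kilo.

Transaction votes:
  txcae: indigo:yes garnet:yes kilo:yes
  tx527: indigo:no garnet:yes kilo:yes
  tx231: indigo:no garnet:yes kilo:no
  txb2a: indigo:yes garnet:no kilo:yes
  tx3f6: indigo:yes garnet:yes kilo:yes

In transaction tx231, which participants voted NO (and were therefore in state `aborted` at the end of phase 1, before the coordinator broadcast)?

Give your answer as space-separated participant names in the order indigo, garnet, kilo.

Answer: indigo kilo

Derivation:
Txn tx231 phase 1: indigo no -> aborted; garnet yes -> prepared; kilo no -> aborted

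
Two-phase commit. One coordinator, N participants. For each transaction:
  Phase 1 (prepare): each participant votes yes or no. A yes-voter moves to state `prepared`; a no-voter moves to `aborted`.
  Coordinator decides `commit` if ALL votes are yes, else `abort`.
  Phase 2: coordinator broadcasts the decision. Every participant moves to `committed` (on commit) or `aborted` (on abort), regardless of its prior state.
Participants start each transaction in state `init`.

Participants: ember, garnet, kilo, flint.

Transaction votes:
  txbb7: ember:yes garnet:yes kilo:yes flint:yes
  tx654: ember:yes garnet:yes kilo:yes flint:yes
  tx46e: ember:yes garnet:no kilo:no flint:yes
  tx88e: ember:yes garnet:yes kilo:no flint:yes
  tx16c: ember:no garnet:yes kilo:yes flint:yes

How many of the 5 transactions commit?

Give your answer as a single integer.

Answer: 2

Derivation:
txbb7: all yes -> commit (commits=1)
tx654: all yes -> commit (commits=2)
tx46e: no from garnet, kilo -> abort (commits=2)
tx88e: no from kilo -> abort (commits=2)
tx16c: no from ember -> abort (commits=2)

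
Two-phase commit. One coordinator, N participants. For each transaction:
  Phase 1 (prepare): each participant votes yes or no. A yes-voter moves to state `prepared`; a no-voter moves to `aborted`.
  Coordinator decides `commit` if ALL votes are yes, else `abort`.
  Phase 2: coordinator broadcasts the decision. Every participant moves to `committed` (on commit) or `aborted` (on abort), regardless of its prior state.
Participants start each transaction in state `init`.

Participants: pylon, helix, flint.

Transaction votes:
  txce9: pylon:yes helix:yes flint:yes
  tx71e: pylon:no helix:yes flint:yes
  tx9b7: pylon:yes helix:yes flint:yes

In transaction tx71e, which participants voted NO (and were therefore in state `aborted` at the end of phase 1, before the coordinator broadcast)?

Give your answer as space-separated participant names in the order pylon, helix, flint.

Txn tx71e phase 1: pylon no -> aborted; helix yes -> prepared; flint yes -> prepared

Answer: pylon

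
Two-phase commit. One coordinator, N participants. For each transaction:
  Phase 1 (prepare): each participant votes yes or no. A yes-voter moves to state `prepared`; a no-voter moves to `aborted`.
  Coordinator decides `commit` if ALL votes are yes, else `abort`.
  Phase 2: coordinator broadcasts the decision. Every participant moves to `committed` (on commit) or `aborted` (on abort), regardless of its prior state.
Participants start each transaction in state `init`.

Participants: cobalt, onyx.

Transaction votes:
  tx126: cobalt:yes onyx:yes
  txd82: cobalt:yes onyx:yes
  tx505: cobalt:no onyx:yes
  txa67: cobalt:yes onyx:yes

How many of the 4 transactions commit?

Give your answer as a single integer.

Answer: 3

Derivation:
tx126: all yes -> commit (commits=1)
txd82: all yes -> commit (commits=2)
tx505: no from cobalt -> abort (commits=2)
txa67: all yes -> commit (commits=3)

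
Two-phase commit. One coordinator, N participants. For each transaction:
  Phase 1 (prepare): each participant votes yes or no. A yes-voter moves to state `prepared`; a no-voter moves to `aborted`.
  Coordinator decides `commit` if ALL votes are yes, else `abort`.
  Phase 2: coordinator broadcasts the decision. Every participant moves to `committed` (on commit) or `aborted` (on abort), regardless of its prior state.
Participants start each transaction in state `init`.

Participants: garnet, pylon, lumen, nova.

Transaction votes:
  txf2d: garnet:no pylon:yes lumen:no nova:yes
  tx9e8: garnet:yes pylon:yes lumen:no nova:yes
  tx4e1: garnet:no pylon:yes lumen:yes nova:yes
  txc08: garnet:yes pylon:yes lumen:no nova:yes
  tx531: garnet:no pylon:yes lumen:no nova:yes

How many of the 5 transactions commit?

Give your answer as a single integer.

Answer: 0

Derivation:
txf2d: no from garnet, lumen -> abort (commits=0)
tx9e8: no from lumen -> abort (commits=0)
tx4e1: no from garnet -> abort (commits=0)
txc08: no from lumen -> abort (commits=0)
tx531: no from garnet, lumen -> abort (commits=0)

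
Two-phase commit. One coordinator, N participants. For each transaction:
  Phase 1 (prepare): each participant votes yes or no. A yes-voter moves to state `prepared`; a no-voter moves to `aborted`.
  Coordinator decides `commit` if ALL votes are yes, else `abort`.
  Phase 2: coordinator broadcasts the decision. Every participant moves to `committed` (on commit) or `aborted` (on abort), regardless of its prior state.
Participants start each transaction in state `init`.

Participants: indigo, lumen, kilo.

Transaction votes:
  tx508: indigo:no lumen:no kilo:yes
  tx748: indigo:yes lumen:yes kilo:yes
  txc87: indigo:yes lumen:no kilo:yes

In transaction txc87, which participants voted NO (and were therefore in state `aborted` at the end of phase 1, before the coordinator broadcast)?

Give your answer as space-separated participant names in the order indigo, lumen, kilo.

Answer: lumen

Derivation:
Txn txc87 phase 1: indigo yes -> prepared; lumen no -> aborted; kilo yes -> prepared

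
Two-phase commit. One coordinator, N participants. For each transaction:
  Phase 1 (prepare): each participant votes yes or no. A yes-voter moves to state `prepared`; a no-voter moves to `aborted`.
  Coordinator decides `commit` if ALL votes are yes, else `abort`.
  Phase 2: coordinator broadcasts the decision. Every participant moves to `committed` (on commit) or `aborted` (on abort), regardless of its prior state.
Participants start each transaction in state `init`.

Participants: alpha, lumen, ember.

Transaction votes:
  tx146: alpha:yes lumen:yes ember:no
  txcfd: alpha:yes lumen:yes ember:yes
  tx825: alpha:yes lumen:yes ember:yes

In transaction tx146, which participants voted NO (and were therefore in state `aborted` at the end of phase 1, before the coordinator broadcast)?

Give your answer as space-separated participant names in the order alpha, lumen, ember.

Answer: ember

Derivation:
Txn tx146 phase 1: alpha yes -> prepared; lumen yes -> prepared; ember no -> aborted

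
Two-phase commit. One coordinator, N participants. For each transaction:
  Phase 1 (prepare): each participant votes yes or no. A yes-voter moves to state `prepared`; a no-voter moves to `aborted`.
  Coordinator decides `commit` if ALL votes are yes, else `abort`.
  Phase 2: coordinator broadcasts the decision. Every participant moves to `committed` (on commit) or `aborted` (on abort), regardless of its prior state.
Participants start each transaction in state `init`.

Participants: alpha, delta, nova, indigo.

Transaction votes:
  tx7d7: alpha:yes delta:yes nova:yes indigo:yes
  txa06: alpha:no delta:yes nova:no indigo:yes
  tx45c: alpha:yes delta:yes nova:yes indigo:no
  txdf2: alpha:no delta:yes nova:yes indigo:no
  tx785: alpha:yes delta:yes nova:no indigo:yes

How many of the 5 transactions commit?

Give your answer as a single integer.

tx7d7: all yes -> commit (commits=1)
txa06: no from alpha, nova -> abort (commits=1)
tx45c: no from indigo -> abort (commits=1)
txdf2: no from alpha, indigo -> abort (commits=1)
tx785: no from nova -> abort (commits=1)

Answer: 1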